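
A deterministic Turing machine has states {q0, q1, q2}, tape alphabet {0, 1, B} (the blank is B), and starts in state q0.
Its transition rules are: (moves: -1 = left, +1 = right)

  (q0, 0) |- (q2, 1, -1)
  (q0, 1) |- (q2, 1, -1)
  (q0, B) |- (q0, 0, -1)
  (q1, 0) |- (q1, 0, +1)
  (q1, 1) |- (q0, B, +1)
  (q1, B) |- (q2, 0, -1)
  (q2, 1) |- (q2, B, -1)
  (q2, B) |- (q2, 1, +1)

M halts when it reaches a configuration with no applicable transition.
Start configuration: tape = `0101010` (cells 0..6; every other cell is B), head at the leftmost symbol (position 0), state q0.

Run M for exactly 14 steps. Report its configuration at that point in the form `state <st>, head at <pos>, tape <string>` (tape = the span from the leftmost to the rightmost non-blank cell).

state q2, head at 0, tape 111BB01010

state=q0 head=0 tape=BBB[0]101010   (q0,0)→(q2,1,-1)
state=q2 head=-1 tape=BB[B]1101010   (q2,B)→(q2,1,+1)
state=q2 head=0 tape=BB1[1]101010   (q2,1)→(q2,B,-1)
state=q2 head=-1 tape=BB[1]B101010   (q2,1)→(q2,B,-1)
state=q2 head=-2 tape=B[B]BB101010   (q2,B)→(q2,1,+1)
state=q2 head=-1 tape=B1[B]B101010   (q2,B)→(q2,1,+1)
state=q2 head=0 tape=B11[B]101010   (q2,B)→(q2,1,+1)
state=q2 head=1 tape=B111[1]01010   (q2,1)→(q2,B,-1)
state=q2 head=0 tape=B11[1]B01010   (q2,1)→(q2,B,-1)
state=q2 head=-1 tape=B1[1]BB01010   (q2,1)→(q2,B,-1)
state=q2 head=-2 tape=B[1]BBB01010   (q2,1)→(q2,B,-1)
state=q2 head=-3 tape=[B]BBBB01010   (q2,B)→(q2,1,+1)
state=q2 head=-2 tape=1[B]BBB01010   (q2,B)→(q2,1,+1)
state=q2 head=-1 tape=11[B]BB01010   (q2,B)→(q2,1,+1)
state=q2 head=0 tape=111[B]B01010
After 14 steps: state q2, head at 0, tape 111BB01010.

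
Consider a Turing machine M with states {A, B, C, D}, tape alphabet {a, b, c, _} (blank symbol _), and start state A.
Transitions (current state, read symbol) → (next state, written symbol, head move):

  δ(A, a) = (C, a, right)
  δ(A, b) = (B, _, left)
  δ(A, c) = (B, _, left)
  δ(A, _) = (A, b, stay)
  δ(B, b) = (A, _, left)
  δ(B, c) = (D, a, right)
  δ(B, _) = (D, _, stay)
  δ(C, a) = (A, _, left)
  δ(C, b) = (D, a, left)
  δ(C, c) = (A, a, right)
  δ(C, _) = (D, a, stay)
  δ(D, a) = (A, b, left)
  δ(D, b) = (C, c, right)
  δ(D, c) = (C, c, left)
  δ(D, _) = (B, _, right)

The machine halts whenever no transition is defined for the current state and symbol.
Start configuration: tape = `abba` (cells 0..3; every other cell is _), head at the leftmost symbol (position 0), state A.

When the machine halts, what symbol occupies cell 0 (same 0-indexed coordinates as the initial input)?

A | __[a]bba   read a → write a, move right, go to C
C | __a[b]ba   read b → write a, move left, go to D
D | __[a]aba   read a → write b, move left, go to A
A | _[_]baba   read _ → write b, move stay, go to A
A | _[b]baba   read b → write _, move left, go to B
B | [_]_baba   read _ → write _, move stay, go to D
D | [_]_baba   read _ → write _, move right, go to B
B | _[_]baba   read _ → write _, move stay, go to D
D | _[_]baba   read _ → write _, move right, go to B
B | __[b]aba   read b → write _, move left, go to A
A | _[_]_aba   read _ → write b, move stay, go to A
A | _[b]_aba   read b → write _, move left, go to B
B | [_]__aba   read _ → write _, move stay, go to D
D | [_]__aba   read _ → write _, move right, go to B
B | _[_]_aba   read _ → write _, move stay, go to D
D | _[_]_aba   read _ → write _, move right, go to B
B | __[_]aba   read _ → write _, move stay, go to D
D | __[_]aba   read _ → write _, move right, go to B
B | ___[a]ba
Cell 0 holds _ when M halts.

_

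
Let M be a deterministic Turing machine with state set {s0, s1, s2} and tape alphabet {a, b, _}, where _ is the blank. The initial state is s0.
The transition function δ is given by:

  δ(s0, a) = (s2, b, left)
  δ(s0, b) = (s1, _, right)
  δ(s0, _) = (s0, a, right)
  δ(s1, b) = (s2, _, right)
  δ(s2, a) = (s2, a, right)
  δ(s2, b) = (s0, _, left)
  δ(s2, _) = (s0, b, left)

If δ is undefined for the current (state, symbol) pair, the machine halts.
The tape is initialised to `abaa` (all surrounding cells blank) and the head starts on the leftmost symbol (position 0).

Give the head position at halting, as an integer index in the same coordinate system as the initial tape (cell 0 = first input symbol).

1

s0 | ____[a]baa   read a → write b, move left, go to s2
s2 | ___[_]bbaa   read _ → write b, move left, go to s0
s0 | __[_]bbbaa   read _ → write a, move right, go to s0
s0 | __a[b]bbaa   read b → write _, move right, go to s1
s1 | __a_[b]baa   read b → write _, move right, go to s2
s2 | __a__[b]aa   read b → write _, move left, go to s0
s0 | __a_[_]_aa   read _ → write a, move right, go to s0
s0 | __a_a[_]aa   read _ → write a, move right, go to s0
s0 | __a_aa[a]a   read a → write b, move left, go to s2
s2 | __a_a[a]ba   read a → write a, move right, go to s2
s2 | __a_aa[b]a   read b → write _, move left, go to s0
s0 | __a_a[a]_a   read a → write b, move left, go to s2
s2 | __a_[a]b_a   read a → write a, move right, go to s2
s2 | __a_a[b]_a   read b → write _, move left, go to s0
s0 | __a_[a]__a   read a → write b, move left, go to s2
s2 | __a[_]b__a   read _ → write b, move left, go to s0
s0 | __[a]bb__a   read a → write b, move left, go to s2
s2 | _[_]bbb__a   read _ → write b, move left, go to s0
s0 | [_]bbbb__a   read _ → write a, move right, go to s0
s0 | a[b]bbb__a   read b → write _, move right, go to s1
s1 | a_[b]bb__a   read b → write _, move right, go to s2
s2 | a__[b]b__a   read b → write _, move left, go to s0
s0 | a_[_]_b__a   read _ → write a, move right, go to s0
s0 | a_a[_]b__a   read _ → write a, move right, go to s0
s0 | a_aa[b]__a   read b → write _, move right, go to s1
s1 | a_aa_[_]_a
At halt the head is at cell 1.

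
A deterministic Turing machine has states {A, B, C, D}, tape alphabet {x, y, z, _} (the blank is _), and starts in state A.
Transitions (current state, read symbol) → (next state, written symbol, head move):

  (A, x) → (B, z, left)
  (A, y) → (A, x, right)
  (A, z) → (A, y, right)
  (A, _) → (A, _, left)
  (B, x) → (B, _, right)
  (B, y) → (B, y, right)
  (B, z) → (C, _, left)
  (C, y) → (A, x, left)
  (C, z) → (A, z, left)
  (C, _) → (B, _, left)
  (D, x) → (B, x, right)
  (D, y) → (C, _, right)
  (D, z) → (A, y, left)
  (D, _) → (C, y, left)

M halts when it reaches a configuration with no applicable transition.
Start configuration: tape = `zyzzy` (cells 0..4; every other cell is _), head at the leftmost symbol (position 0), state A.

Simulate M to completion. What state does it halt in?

state=A head=0 tape=[z]yzzy_   (A,z)→(A,y,right)
state=A head=1 tape=y[y]zzy_   (A,y)→(A,x,right)
state=A head=2 tape=yx[z]zy_   (A,z)→(A,y,right)
state=A head=3 tape=yxy[z]y_   (A,z)→(A,y,right)
state=A head=4 tape=yxyy[y]_   (A,y)→(A,x,right)
state=A head=5 tape=yxyyx[_]   (A,_)→(A,_,left)
state=A head=4 tape=yxyy[x]_   (A,x)→(B,z,left)
state=B head=3 tape=yxy[y]z_   (B,y)→(B,y,right)
state=B head=4 tape=yxyy[z]_   (B,z)→(C,_,left)
state=C head=3 tape=yxy[y]__   (C,y)→(A,x,left)
state=A head=2 tape=yx[y]x__   (A,y)→(A,x,right)
state=A head=3 tape=yxx[x]__   (A,x)→(B,z,left)
state=B head=2 tape=yx[x]z__   (B,x)→(B,_,right)
state=B head=3 tape=yx_[z]__   (B,z)→(C,_,left)
state=C head=2 tape=yx[_]___   (C,_)→(B,_,left)
state=B head=1 tape=y[x]____   (B,x)→(B,_,right)
state=B head=2 tape=y_[_]___
No transition is defined for (B, _); M halts in state B.

B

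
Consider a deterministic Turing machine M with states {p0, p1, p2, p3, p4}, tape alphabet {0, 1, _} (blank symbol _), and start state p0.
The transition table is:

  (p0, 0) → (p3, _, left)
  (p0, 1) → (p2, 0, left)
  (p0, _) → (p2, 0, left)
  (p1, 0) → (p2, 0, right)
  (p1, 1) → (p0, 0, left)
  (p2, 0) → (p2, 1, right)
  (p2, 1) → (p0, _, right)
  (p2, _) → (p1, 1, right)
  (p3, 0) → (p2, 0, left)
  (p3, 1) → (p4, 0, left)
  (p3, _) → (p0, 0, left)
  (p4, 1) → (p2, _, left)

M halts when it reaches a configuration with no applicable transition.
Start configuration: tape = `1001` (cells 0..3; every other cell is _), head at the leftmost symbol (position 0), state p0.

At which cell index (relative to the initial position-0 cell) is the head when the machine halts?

6

p0 | _[1]001___   read 1 → write 0, move left, go to p2
p2 | [_]0001___   read _ → write 1, move right, go to p1
p1 | 1[0]001___   read 0 → write 0, move right, go to p2
p2 | 10[0]01___   read 0 → write 1, move right, go to p2
p2 | 101[0]1___   read 0 → write 1, move right, go to p2
p2 | 1011[1]___   read 1 → write _, move right, go to p0
p0 | 1011_[_]__   read _ → write 0, move left, go to p2
p2 | 1011[_]0__   read _ → write 1, move right, go to p1
p1 | 10111[0]__   read 0 → write 0, move right, go to p2
p2 | 101110[_]_   read _ → write 1, move right, go to p1
p1 | 1011101[_]
At halt the head is at cell 6.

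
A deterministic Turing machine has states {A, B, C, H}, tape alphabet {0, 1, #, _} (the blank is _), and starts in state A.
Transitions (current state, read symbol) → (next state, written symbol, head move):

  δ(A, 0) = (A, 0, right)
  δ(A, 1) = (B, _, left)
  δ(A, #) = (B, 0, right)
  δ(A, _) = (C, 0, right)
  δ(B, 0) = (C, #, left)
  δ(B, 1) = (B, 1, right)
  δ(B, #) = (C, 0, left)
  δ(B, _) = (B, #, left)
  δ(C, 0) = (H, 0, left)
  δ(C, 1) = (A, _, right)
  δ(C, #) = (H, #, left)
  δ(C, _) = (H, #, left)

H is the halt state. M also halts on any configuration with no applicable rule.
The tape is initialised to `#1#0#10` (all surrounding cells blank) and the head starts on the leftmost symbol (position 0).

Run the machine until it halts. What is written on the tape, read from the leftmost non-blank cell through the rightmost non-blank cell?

0_000###

state=A head=0 tape=[#]1#0#10_   (A,#)→(B,0,right)
state=B head=1 tape=0[1]#0#10_   (B,1)→(B,1,right)
state=B head=2 tape=01[#]0#10_   (B,#)→(C,0,left)
state=C head=1 tape=0[1]00#10_   (C,1)→(A,_,right)
state=A head=2 tape=0_[0]0#10_   (A,0)→(A,0,right)
state=A head=3 tape=0_0[0]#10_   (A,0)→(A,0,right)
state=A head=4 tape=0_00[#]10_   (A,#)→(B,0,right)
state=B head=5 tape=0_000[1]0_   (B,1)→(B,1,right)
state=B head=6 tape=0_0001[0]_   (B,0)→(C,#,left)
state=C head=5 tape=0_000[1]#_   (C,1)→(A,_,right)
state=A head=6 tape=0_000_[#]_   (A,#)→(B,0,right)
state=B head=7 tape=0_000_0[_]   (B,_)→(B,#,left)
state=B head=6 tape=0_000_[0]#   (B,0)→(C,#,left)
state=C head=5 tape=0_000[_]##   (C,_)→(H,#,left)
state=H head=4 tape=0_00[0]###
The non-blank tape span at halt is 0_000###.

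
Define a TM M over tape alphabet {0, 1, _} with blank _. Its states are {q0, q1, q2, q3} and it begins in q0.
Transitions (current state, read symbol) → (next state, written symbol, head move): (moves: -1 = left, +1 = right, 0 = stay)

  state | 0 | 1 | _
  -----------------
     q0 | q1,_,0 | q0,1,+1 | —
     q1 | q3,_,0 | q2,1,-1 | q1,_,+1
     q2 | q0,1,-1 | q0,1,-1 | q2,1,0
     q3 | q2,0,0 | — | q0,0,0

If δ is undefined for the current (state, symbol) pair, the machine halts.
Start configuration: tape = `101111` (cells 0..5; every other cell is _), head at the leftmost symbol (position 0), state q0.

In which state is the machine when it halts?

q0

state=q0 head=0 tape=[1]01111_   (q0,1)→(q0,1,+1)
state=q0 head=1 tape=1[0]1111_   (q0,0)→(q1,_,0)
state=q1 head=1 tape=1[_]1111_   (q1,_)→(q1,_,+1)
state=q1 head=2 tape=1_[1]111_   (q1,1)→(q2,1,-1)
state=q2 head=1 tape=1[_]1111_   (q2,_)→(q2,1,0)
state=q2 head=1 tape=1[1]1111_   (q2,1)→(q0,1,-1)
state=q0 head=0 tape=[1]11111_   (q0,1)→(q0,1,+1)
state=q0 head=1 tape=1[1]1111_   (q0,1)→(q0,1,+1)
state=q0 head=2 tape=11[1]111_   (q0,1)→(q0,1,+1)
state=q0 head=3 tape=111[1]11_   (q0,1)→(q0,1,+1)
state=q0 head=4 tape=1111[1]1_   (q0,1)→(q0,1,+1)
state=q0 head=5 tape=11111[1]_   (q0,1)→(q0,1,+1)
state=q0 head=6 tape=111111[_]
No transition is defined for (q0, _); M halts in state q0.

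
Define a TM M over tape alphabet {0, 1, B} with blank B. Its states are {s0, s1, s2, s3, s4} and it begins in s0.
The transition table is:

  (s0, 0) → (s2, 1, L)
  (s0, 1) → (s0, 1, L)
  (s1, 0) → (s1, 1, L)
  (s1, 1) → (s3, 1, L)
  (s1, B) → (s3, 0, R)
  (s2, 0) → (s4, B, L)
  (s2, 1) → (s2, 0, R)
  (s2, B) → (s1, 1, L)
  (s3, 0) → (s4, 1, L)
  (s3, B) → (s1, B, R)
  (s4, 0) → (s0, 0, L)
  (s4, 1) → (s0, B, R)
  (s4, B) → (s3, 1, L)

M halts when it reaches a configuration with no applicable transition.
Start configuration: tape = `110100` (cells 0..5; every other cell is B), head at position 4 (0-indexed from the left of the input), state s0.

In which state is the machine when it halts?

s0

state=s0 head=4 tape=1101[0]0   (s0,0)→(s2,1,L)
state=s2 head=3 tape=110[1]10   (s2,1)→(s2,0,R)
state=s2 head=4 tape=1100[1]0   (s2,1)→(s2,0,R)
state=s2 head=5 tape=11000[0]   (s2,0)→(s4,B,L)
state=s4 head=4 tape=1100[0]B   (s4,0)→(s0,0,L)
state=s0 head=3 tape=110[0]0B   (s0,0)→(s2,1,L)
state=s2 head=2 tape=11[0]10B   (s2,0)→(s4,B,L)
state=s4 head=1 tape=1[1]B10B   (s4,1)→(s0,B,R)
state=s0 head=2 tape=1B[B]10B
No transition is defined for (s0, B); M halts in state s0.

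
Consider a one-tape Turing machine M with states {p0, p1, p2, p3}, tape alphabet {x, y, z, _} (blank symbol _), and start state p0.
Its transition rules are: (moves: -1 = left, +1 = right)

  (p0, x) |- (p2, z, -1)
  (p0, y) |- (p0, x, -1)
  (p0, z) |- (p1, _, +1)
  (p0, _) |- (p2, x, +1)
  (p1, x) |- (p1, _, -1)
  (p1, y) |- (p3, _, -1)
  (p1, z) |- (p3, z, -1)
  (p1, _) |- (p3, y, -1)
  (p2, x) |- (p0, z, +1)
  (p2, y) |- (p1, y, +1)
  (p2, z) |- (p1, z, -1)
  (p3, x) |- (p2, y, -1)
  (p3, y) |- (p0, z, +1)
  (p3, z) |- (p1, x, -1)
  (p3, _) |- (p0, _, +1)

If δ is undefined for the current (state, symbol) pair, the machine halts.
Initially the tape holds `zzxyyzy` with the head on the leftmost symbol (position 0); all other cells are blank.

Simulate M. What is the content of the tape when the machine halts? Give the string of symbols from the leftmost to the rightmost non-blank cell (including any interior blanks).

p0 | ___[z]zxyyzy   read z → write _, move +1, go to p1
p1 | ____[z]xyyzy   read z → write z, move -1, go to p3
p3 | ___[_]zxyyzy   read _ → write _, move +1, go to p0
p0 | ____[z]xyyzy   read z → write _, move +1, go to p1
p1 | _____[x]yyzy   read x → write _, move -1, go to p1
p1 | ____[_]_yyzy   read _ → write y, move -1, go to p3
p3 | ___[_]y_yyzy   read _ → write _, move +1, go to p0
p0 | ____[y]_yyzy   read y → write x, move -1, go to p0
p0 | ___[_]x_yyzy   read _ → write x, move +1, go to p2
p2 | ___x[x]_yyzy   read x → write z, move +1, go to p0
p0 | ___xz[_]yyzy   read _ → write x, move +1, go to p2
p2 | ___xzx[y]yzy   read y → write y, move +1, go to p1
p1 | ___xzxy[y]zy   read y → write _, move -1, go to p3
p3 | ___xzx[y]_zy   read y → write z, move +1, go to p0
p0 | ___xzxz[_]zy   read _ → write x, move +1, go to p2
p2 | ___xzxzx[z]y   read z → write z, move -1, go to p1
p1 | ___xzxz[x]zy   read x → write _, move -1, go to p1
p1 | ___xzx[z]_zy   read z → write z, move -1, go to p3
p3 | ___xz[x]z_zy   read x → write y, move -1, go to p2
p2 | ___x[z]yz_zy   read z → write z, move -1, go to p1
p1 | ___[x]zyz_zy   read x → write _, move -1, go to p1
p1 | __[_]_zyz_zy   read _ → write y, move -1, go to p3
p3 | _[_]y_zyz_zy   read _ → write _, move +1, go to p0
p0 | __[y]_zyz_zy   read y → write x, move -1, go to p0
p0 | _[_]x_zyz_zy   read _ → write x, move +1, go to p2
p2 | _x[x]_zyz_zy   read x → write z, move +1, go to p0
p0 | _xz[_]zyz_zy   read _ → write x, move +1, go to p2
p2 | _xzx[z]yz_zy   read z → write z, move -1, go to p1
p1 | _xz[x]zyz_zy   read x → write _, move -1, go to p1
p1 | _x[z]_zyz_zy   read z → write z, move -1, go to p3
p3 | _[x]z_zyz_zy   read x → write y, move -1, go to p2
p2 | [_]yz_zyz_zy
The non-blank tape span at halt is yz_zyz_zy.

yz_zyz_zy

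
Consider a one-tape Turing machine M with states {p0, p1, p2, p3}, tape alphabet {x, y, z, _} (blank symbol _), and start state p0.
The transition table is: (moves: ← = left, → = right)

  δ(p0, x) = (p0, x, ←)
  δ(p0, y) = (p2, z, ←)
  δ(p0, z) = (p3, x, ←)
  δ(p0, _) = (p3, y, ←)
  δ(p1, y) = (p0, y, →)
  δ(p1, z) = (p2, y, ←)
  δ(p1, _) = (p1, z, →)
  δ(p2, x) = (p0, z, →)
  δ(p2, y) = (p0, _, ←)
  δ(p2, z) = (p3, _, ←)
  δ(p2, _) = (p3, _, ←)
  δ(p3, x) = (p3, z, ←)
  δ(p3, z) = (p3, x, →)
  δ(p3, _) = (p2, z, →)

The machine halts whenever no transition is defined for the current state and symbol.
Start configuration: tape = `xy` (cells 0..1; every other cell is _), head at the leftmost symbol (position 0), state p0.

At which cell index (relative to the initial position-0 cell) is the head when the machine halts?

state=p0 head=0 tape=___[x]y   (p0,x)→(p0,x,←)
state=p0 head=-1 tape=__[_]xy   (p0,_)→(p3,y,←)
state=p3 head=-2 tape=_[_]yxy   (p3,_)→(p2,z,→)
state=p2 head=-1 tape=_z[y]xy   (p2,y)→(p0,_,←)
state=p0 head=-2 tape=_[z]_xy   (p0,z)→(p3,x,←)
state=p3 head=-3 tape=[_]x_xy   (p3,_)→(p2,z,→)
state=p2 head=-2 tape=z[x]_xy   (p2,x)→(p0,z,→)
state=p0 head=-1 tape=zz[_]xy   (p0,_)→(p3,y,←)
state=p3 head=-2 tape=z[z]yxy   (p3,z)→(p3,x,→)
state=p3 head=-1 tape=zx[y]xy
At halt the head is at cell -1.

-1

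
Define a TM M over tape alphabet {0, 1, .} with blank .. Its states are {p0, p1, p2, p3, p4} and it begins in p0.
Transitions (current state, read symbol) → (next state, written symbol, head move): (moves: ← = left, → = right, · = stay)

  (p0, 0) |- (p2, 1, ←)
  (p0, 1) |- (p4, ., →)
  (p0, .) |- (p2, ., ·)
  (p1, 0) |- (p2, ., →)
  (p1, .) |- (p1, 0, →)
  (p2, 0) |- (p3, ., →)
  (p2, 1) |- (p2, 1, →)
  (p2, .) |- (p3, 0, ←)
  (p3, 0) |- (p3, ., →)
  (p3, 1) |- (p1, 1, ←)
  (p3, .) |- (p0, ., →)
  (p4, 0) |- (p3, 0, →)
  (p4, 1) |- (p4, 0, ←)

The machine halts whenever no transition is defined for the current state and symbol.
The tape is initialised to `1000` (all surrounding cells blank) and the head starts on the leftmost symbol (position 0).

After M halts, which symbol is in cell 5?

1

p0 | [1]000..   read 1 → write ., move →, go to p4
p4 | .[0]00..   read 0 → write 0, move →, go to p3
p3 | .0[0]0..   read 0 → write ., move →, go to p3
p3 | .0.[0]..   read 0 → write ., move →, go to p3
p3 | .0..[.].   read . → write ., move →, go to p0
p0 | .0...[.]   read . → write ., move ·, go to p2
p2 | .0...[.]   read . → write 0, move ←, go to p3
p3 | .0..[.]0   read . → write ., move →, go to p0
p0 | .0...[0]   read 0 → write 1, move ←, go to p2
p2 | .0..[.]1   read . → write 0, move ←, go to p3
p3 | .0.[.]01   read . → write ., move →, go to p0
p0 | .0..[0]1   read 0 → write 1, move ←, go to p2
p2 | .0.[.]11   read . → write 0, move ←, go to p3
p3 | .0[.]011   read . → write ., move →, go to p0
p0 | .0.[0]11   read 0 → write 1, move ←, go to p2
p2 | .0[.]111   read . → write 0, move ←, go to p3
p3 | .[0]0111   read 0 → write ., move →, go to p3
p3 | ..[0]111   read 0 → write ., move →, go to p3
p3 | ...[1]11   read 1 → write 1, move ←, go to p1
p1 | ..[.]111   read . → write 0, move →, go to p1
p1 | ..0[1]11
Cell 5 holds 1 when M halts.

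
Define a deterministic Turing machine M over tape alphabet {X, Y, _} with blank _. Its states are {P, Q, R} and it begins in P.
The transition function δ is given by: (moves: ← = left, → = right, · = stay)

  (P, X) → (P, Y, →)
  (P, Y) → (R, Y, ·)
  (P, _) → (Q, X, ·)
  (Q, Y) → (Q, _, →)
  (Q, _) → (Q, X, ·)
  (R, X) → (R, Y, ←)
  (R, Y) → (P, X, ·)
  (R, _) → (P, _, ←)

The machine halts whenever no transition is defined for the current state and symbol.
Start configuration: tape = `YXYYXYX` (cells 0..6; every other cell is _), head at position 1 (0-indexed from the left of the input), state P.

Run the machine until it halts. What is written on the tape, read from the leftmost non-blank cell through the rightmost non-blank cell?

YYYYYYYX

state=P head=1 tape=Y[X]YYXYX_   (P,X)→(P,Y,→)
state=P head=2 tape=YY[Y]YXYX_   (P,Y)→(R,Y,·)
state=R head=2 tape=YY[Y]YXYX_   (R,Y)→(P,X,·)
state=P head=2 tape=YY[X]YXYX_   (P,X)→(P,Y,→)
state=P head=3 tape=YYY[Y]XYX_   (P,Y)→(R,Y,·)
state=R head=3 tape=YYY[Y]XYX_   (R,Y)→(P,X,·)
state=P head=3 tape=YYY[X]XYX_   (P,X)→(P,Y,→)
state=P head=4 tape=YYYY[X]YX_   (P,X)→(P,Y,→)
state=P head=5 tape=YYYYY[Y]X_   (P,Y)→(R,Y,·)
state=R head=5 tape=YYYYY[Y]X_   (R,Y)→(P,X,·)
state=P head=5 tape=YYYYY[X]X_   (P,X)→(P,Y,→)
state=P head=6 tape=YYYYYY[X]_   (P,X)→(P,Y,→)
state=P head=7 tape=YYYYYYY[_]   (P,_)→(Q,X,·)
state=Q head=7 tape=YYYYYYY[X]
The non-blank tape span at halt is YYYYYYYX.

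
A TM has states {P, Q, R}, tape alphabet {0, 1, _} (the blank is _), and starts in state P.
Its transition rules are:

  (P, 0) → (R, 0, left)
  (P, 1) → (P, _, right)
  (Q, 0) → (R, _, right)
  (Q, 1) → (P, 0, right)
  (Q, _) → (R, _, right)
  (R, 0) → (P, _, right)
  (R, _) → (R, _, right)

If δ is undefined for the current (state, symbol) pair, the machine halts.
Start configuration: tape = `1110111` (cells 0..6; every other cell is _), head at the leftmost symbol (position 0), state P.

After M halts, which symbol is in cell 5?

state=P head=0 tape=[1]110111_   (P,1)→(P,_,right)
state=P head=1 tape=_[1]10111_   (P,1)→(P,_,right)
state=P head=2 tape=__[1]0111_   (P,1)→(P,_,right)
state=P head=3 tape=___[0]111_   (P,0)→(R,0,left)
state=R head=2 tape=__[_]0111_   (R,_)→(R,_,right)
state=R head=3 tape=___[0]111_   (R,0)→(P,_,right)
state=P head=4 tape=____[1]11_   (P,1)→(P,_,right)
state=P head=5 tape=_____[1]1_   (P,1)→(P,_,right)
state=P head=6 tape=______[1]_   (P,1)→(P,_,right)
state=P head=7 tape=_______[_]
Cell 5 holds _ when M halts.

_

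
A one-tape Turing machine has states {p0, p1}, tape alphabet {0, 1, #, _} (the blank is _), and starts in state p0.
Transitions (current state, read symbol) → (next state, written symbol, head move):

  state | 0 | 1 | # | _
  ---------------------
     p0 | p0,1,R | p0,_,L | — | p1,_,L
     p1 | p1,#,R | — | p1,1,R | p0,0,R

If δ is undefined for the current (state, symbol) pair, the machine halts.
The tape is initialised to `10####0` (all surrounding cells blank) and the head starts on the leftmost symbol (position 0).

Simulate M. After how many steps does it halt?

10

state=p0 head=0 tape=__[1]0####0   (p0,1)→(p0,_,L)
state=p0 head=-1 tape=_[_]_0####0   (p0,_)→(p1,_,L)
state=p1 head=-2 tape=[_]__0####0   (p1,_)→(p0,0,R)
state=p0 head=-1 tape=0[_]_0####0   (p0,_)→(p1,_,L)
state=p1 head=-2 tape=[0]__0####0   (p1,0)→(p1,#,R)
state=p1 head=-1 tape=#[_]_0####0   (p1,_)→(p0,0,R)
state=p0 head=0 tape=#0[_]0####0   (p0,_)→(p1,_,L)
state=p1 head=-1 tape=#[0]_0####0   (p1,0)→(p1,#,R)
state=p1 head=0 tape=##[_]0####0   (p1,_)→(p0,0,R)
state=p0 head=1 tape=##0[0]####0   (p0,0)→(p0,1,R)
state=p0 head=2 tape=##01[#]###0
M halts after 10 transitions.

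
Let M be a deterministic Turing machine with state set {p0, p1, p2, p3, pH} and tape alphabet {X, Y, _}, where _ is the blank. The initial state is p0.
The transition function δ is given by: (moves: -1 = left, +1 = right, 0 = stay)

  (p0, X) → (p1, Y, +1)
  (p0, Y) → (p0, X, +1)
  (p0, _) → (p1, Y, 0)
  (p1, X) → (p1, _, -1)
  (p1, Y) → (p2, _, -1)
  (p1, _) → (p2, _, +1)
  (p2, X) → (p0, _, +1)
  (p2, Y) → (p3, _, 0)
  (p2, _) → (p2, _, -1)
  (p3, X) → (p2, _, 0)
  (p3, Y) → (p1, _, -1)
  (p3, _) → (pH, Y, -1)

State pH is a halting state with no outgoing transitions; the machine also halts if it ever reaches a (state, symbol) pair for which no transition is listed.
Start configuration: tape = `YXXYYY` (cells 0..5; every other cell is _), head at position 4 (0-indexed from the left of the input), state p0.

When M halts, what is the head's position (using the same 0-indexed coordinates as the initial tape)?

2

p0 | YXXY[Y]Y_   read Y → write X, move +1, go to p0
p0 | YXXYX[Y]_   read Y → write X, move +1, go to p0
p0 | YXXYXX[_]   read _ → write Y, move 0, go to p1
p1 | YXXYXX[Y]   read Y → write _, move -1, go to p2
p2 | YXXYX[X]_   read X → write _, move +1, go to p0
p0 | YXXYX_[_]   read _ → write Y, move 0, go to p1
p1 | YXXYX_[Y]   read Y → write _, move -1, go to p2
p2 | YXXYX[_]_   read _ → write _, move -1, go to p2
p2 | YXXY[X]__   read X → write _, move +1, go to p0
p0 | YXXY_[_]_   read _ → write Y, move 0, go to p1
p1 | YXXY_[Y]_   read Y → write _, move -1, go to p2
p2 | YXXY[_]__   read _ → write _, move -1, go to p2
p2 | YXX[Y]___   read Y → write _, move 0, go to p3
p3 | YXX[_]___   read _ → write Y, move -1, go to pH
pH | YX[X]Y___
At halt the head is at cell 2.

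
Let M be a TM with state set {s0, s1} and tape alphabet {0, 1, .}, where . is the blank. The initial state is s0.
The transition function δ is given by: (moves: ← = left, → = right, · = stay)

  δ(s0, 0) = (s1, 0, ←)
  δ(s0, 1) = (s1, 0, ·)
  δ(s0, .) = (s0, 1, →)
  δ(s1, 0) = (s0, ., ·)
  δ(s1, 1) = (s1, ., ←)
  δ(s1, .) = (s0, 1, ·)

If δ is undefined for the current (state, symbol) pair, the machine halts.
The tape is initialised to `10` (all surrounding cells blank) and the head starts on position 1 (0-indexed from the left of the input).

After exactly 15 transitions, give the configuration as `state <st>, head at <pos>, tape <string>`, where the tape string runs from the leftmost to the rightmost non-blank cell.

state=s0 head=1 tape=..1[0]   (s0,0)→(s1,0,←)
state=s1 head=0 tape=..[1]0   (s1,1)→(s1,.,←)
state=s1 head=-1 tape=.[.].0   (s1,.)→(s0,1,·)
state=s0 head=-1 tape=.[1].0   (s0,1)→(s1,0,·)
state=s1 head=-1 tape=.[0].0   (s1,0)→(s0,.,·)
state=s0 head=-1 tape=.[.].0   (s0,.)→(s0,1,→)
state=s0 head=0 tape=.1[.]0   (s0,.)→(s0,1,→)
state=s0 head=1 tape=.11[0]   (s0,0)→(s1,0,←)
state=s1 head=0 tape=.1[1]0   (s1,1)→(s1,.,←)
state=s1 head=-1 tape=.[1].0   (s1,1)→(s1,.,←)
state=s1 head=-2 tape=[.]..0   (s1,.)→(s0,1,·)
state=s0 head=-2 tape=[1]..0   (s0,1)→(s1,0,·)
state=s1 head=-2 tape=[0]..0   (s1,0)→(s0,.,·)
state=s0 head=-2 tape=[.]..0   (s0,.)→(s0,1,→)
state=s0 head=-1 tape=1[.].0   (s0,.)→(s0,1,→)
state=s0 head=0 tape=11[.]0
After 15 steps: state s0, head at 0, tape 11.0.

state s0, head at 0, tape 11.0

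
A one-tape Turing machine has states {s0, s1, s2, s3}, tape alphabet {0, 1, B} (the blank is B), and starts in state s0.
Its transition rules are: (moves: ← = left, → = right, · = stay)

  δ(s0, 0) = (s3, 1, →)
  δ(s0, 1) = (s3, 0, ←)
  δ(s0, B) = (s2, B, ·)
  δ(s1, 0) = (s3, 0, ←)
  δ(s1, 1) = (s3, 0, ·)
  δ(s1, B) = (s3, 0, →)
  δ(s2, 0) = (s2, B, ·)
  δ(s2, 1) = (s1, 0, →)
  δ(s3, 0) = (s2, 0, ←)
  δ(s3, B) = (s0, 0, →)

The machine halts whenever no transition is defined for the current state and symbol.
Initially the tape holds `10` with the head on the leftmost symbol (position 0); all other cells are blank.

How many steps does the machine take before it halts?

state=s0 head=0 tape=B[1]0   (s0,1)→(s3,0,←)
state=s3 head=-1 tape=[B]00   (s3,B)→(s0,0,→)
state=s0 head=0 tape=0[0]0   (s0,0)→(s3,1,→)
state=s3 head=1 tape=01[0]   (s3,0)→(s2,0,←)
state=s2 head=0 tape=0[1]0   (s2,1)→(s1,0,→)
state=s1 head=1 tape=00[0]   (s1,0)→(s3,0,←)
state=s3 head=0 tape=0[0]0   (s3,0)→(s2,0,←)
state=s2 head=-1 tape=[0]00   (s2,0)→(s2,B,·)
state=s2 head=-1 tape=[B]00
M halts after 8 transitions.

8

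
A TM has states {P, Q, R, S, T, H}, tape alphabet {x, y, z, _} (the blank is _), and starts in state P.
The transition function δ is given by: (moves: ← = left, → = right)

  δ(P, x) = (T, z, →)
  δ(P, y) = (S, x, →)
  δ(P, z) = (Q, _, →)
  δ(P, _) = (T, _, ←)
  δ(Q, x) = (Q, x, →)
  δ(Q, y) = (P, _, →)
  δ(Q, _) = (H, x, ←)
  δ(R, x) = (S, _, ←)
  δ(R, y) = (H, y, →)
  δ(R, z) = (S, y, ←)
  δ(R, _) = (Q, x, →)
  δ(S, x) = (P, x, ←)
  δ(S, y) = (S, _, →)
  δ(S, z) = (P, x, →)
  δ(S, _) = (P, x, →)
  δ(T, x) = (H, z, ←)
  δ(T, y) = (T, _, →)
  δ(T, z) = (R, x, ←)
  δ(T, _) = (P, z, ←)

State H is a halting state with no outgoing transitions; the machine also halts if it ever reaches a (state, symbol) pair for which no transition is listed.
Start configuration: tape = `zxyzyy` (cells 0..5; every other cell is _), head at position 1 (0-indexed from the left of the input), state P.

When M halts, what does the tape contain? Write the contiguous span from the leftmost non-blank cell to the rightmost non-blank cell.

P | z[x]yzyy__   read x → write z, move →, go to T
T | zz[y]zyy__   read y → write _, move →, go to T
T | zz_[z]yy__   read z → write x, move ←, go to R
R | zz[_]xyy__   read _ → write x, move →, go to Q
Q | zzx[x]yy__   read x → write x, move →, go to Q
Q | zzxx[y]y__   read y → write _, move →, go to P
P | zzxx_[y]__   read y → write x, move →, go to S
S | zzxx_x[_]_   read _ → write x, move →, go to P
P | zzxx_xx[_]   read _ → write _, move ←, go to T
T | zzxx_x[x]_   read x → write z, move ←, go to H
H | zzxx_[x]z_
The non-blank tape span at halt is zzxx_xz.

zzxx_xz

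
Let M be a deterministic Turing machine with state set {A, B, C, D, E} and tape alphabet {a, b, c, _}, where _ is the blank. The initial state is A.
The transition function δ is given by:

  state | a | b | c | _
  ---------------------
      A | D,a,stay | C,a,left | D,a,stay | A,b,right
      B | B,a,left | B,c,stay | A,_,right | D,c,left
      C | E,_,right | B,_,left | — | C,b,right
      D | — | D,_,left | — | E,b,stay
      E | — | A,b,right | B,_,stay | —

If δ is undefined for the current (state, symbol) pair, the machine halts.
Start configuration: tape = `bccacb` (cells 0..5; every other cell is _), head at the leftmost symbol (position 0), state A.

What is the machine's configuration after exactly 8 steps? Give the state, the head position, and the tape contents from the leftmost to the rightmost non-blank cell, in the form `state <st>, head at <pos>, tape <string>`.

A | _[b]ccacb   read b → write a, move left, go to C
C | [_]accacb   read _ → write b, move right, go to C
C | b[a]ccacb   read a → write _, move right, go to E
E | b_[c]cacb   read c → write _, move stay, go to B
B | b_[_]cacb   read _ → write c, move left, go to D
D | b[_]ccacb   read _ → write b, move stay, go to E
E | b[b]ccacb   read b → write b, move right, go to A
A | bb[c]cacb   read c → write a, move stay, go to D
D | bb[a]cacb
After 8 steps: state D, head at 1, tape bbacacb.

state D, head at 1, tape bbacacb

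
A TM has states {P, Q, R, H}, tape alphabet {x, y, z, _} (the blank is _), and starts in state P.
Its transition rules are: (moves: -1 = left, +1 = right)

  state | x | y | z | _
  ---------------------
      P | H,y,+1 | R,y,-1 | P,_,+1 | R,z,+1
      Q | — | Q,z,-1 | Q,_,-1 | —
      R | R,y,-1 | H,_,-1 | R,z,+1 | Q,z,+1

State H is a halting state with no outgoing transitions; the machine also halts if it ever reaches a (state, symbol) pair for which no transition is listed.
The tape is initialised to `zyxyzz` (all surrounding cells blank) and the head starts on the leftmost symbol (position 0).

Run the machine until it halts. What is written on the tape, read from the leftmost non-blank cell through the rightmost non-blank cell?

zxyzz

state=P head=0 tape=_[z]yxyzz   (P,z)→(P,_,+1)
state=P head=1 tape=__[y]xyzz   (P,y)→(R,y,-1)
state=R head=0 tape=_[_]yxyzz   (R,_)→(Q,z,+1)
state=Q head=1 tape=_z[y]xyzz   (Q,y)→(Q,z,-1)
state=Q head=0 tape=_[z]zxyzz   (Q,z)→(Q,_,-1)
state=Q head=-1 tape=[_]_zxyzz
The non-blank tape span at halt is zxyzz.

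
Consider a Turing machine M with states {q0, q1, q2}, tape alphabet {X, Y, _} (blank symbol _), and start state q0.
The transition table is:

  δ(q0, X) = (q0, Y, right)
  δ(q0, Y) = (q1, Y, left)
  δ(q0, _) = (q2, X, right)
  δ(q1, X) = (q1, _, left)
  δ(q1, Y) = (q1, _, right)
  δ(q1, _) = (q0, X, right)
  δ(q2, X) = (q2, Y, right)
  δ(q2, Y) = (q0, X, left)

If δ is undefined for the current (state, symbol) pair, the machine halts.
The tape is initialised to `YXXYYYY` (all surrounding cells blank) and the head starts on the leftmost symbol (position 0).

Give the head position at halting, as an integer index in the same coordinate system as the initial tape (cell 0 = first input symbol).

q0 | __[Y]XXYYYY___   read Y → write Y, move left, go to q1
q1 | _[_]YXXYYYY___   read _ → write X, move right, go to q0
q0 | _X[Y]XXYYYY___   read Y → write Y, move left, go to q1
q1 | _[X]YXXYYYY___   read X → write _, move left, go to q1
q1 | [_]_YXXYYYY___   read _ → write X, move right, go to q0
q0 | X[_]YXXYYYY___   read _ → write X, move right, go to q2
q2 | XX[Y]XXYYYY___   read Y → write X, move left, go to q0
q0 | X[X]XXXYYYY___   read X → write Y, move right, go to q0
q0 | XY[X]XXYYYY___   read X → write Y, move right, go to q0
q0 | XYY[X]XYYYY___   read X → write Y, move right, go to q0
q0 | XYYY[X]YYYY___   read X → write Y, move right, go to q0
q0 | XYYYY[Y]YYY___   read Y → write Y, move left, go to q1
q1 | XYYY[Y]YYYY___   read Y → write _, move right, go to q1
q1 | XYYY_[Y]YYY___   read Y → write _, move right, go to q1
q1 | XYYY__[Y]YY___   read Y → write _, move right, go to q1
q1 | XYYY___[Y]Y___   read Y → write _, move right, go to q1
q1 | XYYY____[Y]___   read Y → write _, move right, go to q1
q1 | XYYY_____[_]__   read _ → write X, move right, go to q0
q0 | XYYY_____X[_]_   read _ → write X, move right, go to q2
q2 | XYYY_____XX[_]
At halt the head is at cell 9.

9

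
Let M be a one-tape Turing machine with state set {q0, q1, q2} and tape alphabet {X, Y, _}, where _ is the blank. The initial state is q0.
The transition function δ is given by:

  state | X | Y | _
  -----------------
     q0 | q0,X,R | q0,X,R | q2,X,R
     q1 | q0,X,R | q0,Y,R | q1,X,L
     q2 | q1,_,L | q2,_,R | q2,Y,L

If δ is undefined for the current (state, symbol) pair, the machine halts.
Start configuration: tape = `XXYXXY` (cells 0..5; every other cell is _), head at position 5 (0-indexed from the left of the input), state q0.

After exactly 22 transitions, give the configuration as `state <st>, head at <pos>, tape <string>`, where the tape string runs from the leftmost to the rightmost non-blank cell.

state q2, head at 9, tape XXYXXXX__Y

state=q0 head=5 tape=XXYXX[Y]____   (q0,Y)→(q0,X,R)
state=q0 head=6 tape=XXYXXX[_]___   (q0,_)→(q2,X,R)
state=q2 head=7 tape=XXYXXXX[_]__   (q2,_)→(q2,Y,L)
state=q2 head=6 tape=XXYXXX[X]Y__   (q2,X)→(q1,_,L)
state=q1 head=5 tape=XXYXX[X]_Y__   (q1,X)→(q0,X,R)
state=q0 head=6 tape=XXYXXX[_]Y__   (q0,_)→(q2,X,R)
state=q2 head=7 tape=XXYXXXX[Y]__   (q2,Y)→(q2,_,R)
state=q2 head=8 tape=XXYXXXX_[_]_   (q2,_)→(q2,Y,L)
state=q2 head=7 tape=XXYXXXX[_]Y_   (q2,_)→(q2,Y,L)
state=q2 head=6 tape=XXYXXX[X]YY_   (q2,X)→(q1,_,L)
state=q1 head=5 tape=XXYXX[X]_YY_   (q1,X)→(q0,X,R)
state=q0 head=6 tape=XXYXXX[_]YY_   (q0,_)→(q2,X,R)
state=q2 head=7 tape=XXYXXXX[Y]Y_   (q2,Y)→(q2,_,R)
state=q2 head=8 tape=XXYXXXX_[Y]_   (q2,Y)→(q2,_,R)
state=q2 head=9 tape=XXYXXXX__[_]   (q2,_)→(q2,Y,L)
state=q2 head=8 tape=XXYXXXX_[_]Y   (q2,_)→(q2,Y,L)
state=q2 head=7 tape=XXYXXXX[_]YY   (q2,_)→(q2,Y,L)
state=q2 head=6 tape=XXYXXX[X]YYY   (q2,X)→(q1,_,L)
state=q1 head=5 tape=XXYXX[X]_YYY   (q1,X)→(q0,X,R)
state=q0 head=6 tape=XXYXXX[_]YYY   (q0,_)→(q2,X,R)
state=q2 head=7 tape=XXYXXXX[Y]YY   (q2,Y)→(q2,_,R)
state=q2 head=8 tape=XXYXXXX_[Y]Y   (q2,Y)→(q2,_,R)
state=q2 head=9 tape=XXYXXXX__[Y]
After 22 steps: state q2, head at 9, tape XXYXXXX__Y.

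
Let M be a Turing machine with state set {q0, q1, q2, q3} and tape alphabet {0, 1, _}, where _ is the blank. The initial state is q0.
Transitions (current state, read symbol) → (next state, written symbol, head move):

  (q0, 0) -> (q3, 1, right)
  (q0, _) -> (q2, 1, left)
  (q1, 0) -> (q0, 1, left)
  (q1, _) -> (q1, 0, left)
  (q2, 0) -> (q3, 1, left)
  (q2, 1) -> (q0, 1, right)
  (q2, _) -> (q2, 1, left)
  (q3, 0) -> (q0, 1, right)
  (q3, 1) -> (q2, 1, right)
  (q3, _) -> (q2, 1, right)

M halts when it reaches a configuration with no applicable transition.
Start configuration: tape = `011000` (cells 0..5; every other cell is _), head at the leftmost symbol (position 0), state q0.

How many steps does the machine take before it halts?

q0 | [0]11000__   read 0 → write 1, move right, go to q3
q3 | 1[1]1000__   read 1 → write 1, move right, go to q2
q2 | 11[1]000__   read 1 → write 1, move right, go to q0
q0 | 111[0]00__   read 0 → write 1, move right, go to q3
q3 | 1111[0]0__   read 0 → write 1, move right, go to q0
q0 | 11111[0]__   read 0 → write 1, move right, go to q3
q3 | 111111[_]_   read _ → write 1, move right, go to q2
q2 | 1111111[_]   read _ → write 1, move left, go to q2
q2 | 111111[1]1   read 1 → write 1, move right, go to q0
q0 | 1111111[1]
M halts after 9 transitions.

9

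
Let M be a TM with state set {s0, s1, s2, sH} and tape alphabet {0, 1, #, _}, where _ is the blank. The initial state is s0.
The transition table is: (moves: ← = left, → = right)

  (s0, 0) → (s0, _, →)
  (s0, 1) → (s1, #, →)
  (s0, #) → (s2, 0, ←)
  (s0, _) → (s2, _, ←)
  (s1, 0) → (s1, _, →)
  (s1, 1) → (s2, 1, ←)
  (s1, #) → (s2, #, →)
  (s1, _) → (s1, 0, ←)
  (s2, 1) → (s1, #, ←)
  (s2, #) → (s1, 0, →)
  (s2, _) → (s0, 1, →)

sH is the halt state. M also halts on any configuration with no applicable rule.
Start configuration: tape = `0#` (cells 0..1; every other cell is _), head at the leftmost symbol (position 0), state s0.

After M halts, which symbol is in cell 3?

s0 | _[0]#___   read 0 → write _, move →, go to s0
s0 | __[#]___   read # → write 0, move ←, go to s2
s2 | _[_]0___   read _ → write 1, move →, go to s0
s0 | _1[0]___   read 0 → write _, move →, go to s0
s0 | _1_[_]__   read _ → write _, move ←, go to s2
s2 | _1[_]___   read _ → write 1, move →, go to s0
s0 | _11[_]__   read _ → write _, move ←, go to s2
s2 | _1[1]___   read 1 → write #, move ←, go to s1
s1 | _[1]#___   read 1 → write 1, move ←, go to s2
s2 | [_]1#___   read _ → write 1, move →, go to s0
s0 | 1[1]#___   read 1 → write #, move →, go to s1
s1 | 1#[#]___   read # → write #, move →, go to s2
s2 | 1##[_]__   read _ → write 1, move →, go to s0
s0 | 1##1[_]_   read _ → write _, move ←, go to s2
s2 | 1##[1]__   read 1 → write #, move ←, go to s1
s1 | 1#[#]#__   read # → write #, move →, go to s2
s2 | 1##[#]__   read # → write 0, move →, go to s1
s1 | 1##0[_]_   read _ → write 0, move ←, go to s1
s1 | 1##[0]0_   read 0 → write _, move →, go to s1
s1 | 1##_[0]_   read 0 → write _, move →, go to s1
s1 | 1##__[_]   read _ → write 0, move ←, go to s1
s1 | 1##_[_]0   read _ → write 0, move ←, go to s1
s1 | 1##[_]00   read _ → write 0, move ←, go to s1
s1 | 1#[#]000   read # → write #, move →, go to s2
s2 | 1##[0]00
Cell 3 holds 0 when M halts.

0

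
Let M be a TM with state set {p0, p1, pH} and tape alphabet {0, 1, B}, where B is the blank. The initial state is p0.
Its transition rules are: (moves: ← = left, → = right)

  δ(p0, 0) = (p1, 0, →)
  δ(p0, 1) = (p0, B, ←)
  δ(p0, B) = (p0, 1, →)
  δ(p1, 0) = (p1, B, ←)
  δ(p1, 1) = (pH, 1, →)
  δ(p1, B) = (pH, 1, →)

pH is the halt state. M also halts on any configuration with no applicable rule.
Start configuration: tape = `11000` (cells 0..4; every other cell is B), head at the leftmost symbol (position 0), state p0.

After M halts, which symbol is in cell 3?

B

state=p0 head=0 tape=BB[1]1000   (p0,1)→(p0,B,←)
state=p0 head=-1 tape=B[B]B1000   (p0,B)→(p0,1,→)
state=p0 head=0 tape=B1[B]1000   (p0,B)→(p0,1,→)
state=p0 head=1 tape=B11[1]000   (p0,1)→(p0,B,←)
state=p0 head=0 tape=B1[1]B000   (p0,1)→(p0,B,←)
state=p0 head=-1 tape=B[1]BB000   (p0,1)→(p0,B,←)
state=p0 head=-2 tape=[B]BBB000   (p0,B)→(p0,1,→)
state=p0 head=-1 tape=1[B]BB000   (p0,B)→(p0,1,→)
state=p0 head=0 tape=11[B]B000   (p0,B)→(p0,1,→)
state=p0 head=1 tape=111[B]000   (p0,B)→(p0,1,→)
state=p0 head=2 tape=1111[0]00   (p0,0)→(p1,0,→)
state=p1 head=3 tape=11110[0]0   (p1,0)→(p1,B,←)
state=p1 head=2 tape=1111[0]B0   (p1,0)→(p1,B,←)
state=p1 head=1 tape=111[1]BB0   (p1,1)→(pH,1,→)
state=pH head=2 tape=1111[B]B0
Cell 3 holds B when M halts.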